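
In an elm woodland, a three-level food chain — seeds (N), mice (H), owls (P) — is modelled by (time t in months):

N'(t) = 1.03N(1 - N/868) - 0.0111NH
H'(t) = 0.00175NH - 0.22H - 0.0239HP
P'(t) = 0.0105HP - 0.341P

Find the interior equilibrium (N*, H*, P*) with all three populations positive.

From dP/dt = 0: 0.0105H* = 0.341, so H* = 32.5.
From dN/dt = 0: 1.03(1 - N*/868) = 0.0111·32.5, giving N* = 868·(1 - 0.35) = 564.
From dH/dt = 0: 0.00175·564 - 0.22 = 0.0239P*, so P* = 0.767/0.0239 = 32.1.

N* ≈ 564, H* ≈ 32.5, P* ≈ 32.1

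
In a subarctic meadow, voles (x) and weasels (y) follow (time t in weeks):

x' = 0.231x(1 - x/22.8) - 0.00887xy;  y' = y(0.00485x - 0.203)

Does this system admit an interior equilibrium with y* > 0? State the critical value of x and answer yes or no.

Threshold x = 41.9; K < 41.9, so no, the predator goes extinct.

The predator equation gives dy/dt > 0 only when x > 0.203/0.00485 = 41.9.
Without the predator, x → K = 22.8. Since 22.8 < 41.9, the predator cannot invade.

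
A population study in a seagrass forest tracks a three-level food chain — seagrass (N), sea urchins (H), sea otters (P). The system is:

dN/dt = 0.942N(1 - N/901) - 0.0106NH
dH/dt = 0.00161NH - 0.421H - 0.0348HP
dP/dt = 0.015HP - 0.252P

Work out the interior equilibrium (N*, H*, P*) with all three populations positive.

N* ≈ 731, H* ≈ 16.8, P* ≈ 21.7

From dP/dt = 0: 0.015H* = 0.252, so H* = 16.8.
From dN/dt = 0: 0.942(1 - N*/901) = 0.0106·16.8, giving N* = 901·(1 - 0.189) = 731.
From dH/dt = 0: 0.00161·731 - 0.421 = 0.0348P*, so P* = 0.755/0.0348 = 21.7.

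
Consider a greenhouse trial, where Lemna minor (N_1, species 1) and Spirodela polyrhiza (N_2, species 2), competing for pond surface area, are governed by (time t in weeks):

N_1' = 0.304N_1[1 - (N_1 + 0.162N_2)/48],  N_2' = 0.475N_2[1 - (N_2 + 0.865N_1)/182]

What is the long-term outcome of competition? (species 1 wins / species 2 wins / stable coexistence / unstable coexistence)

stable coexistence

Compare the nullcline intercepts: K1/α12 = 48/0.162 = 296 > K2 = 182; K2/α21 = 182/0.865 = 210 > K1 = 48.
Since both inequalities hold, each species can invade when rare, so the interior equilibrium is stable.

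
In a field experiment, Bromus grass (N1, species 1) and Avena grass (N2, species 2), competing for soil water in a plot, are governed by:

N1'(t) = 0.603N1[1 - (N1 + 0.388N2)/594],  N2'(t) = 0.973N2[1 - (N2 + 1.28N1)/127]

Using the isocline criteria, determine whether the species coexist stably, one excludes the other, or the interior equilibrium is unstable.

species 1 excludes species 2

Compare the nullcline intercepts: K1/α12 = 594/0.388 = 1530 > K2 = 127; K2/α21 = 127/1.28 = 99.2 < K1 = 594.
Since the inequalities point opposite ways, species 1 can invade but species 2 cannot.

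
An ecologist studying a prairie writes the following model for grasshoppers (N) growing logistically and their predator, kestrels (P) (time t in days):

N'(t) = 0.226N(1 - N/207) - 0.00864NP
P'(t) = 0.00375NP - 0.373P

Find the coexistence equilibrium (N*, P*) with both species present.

From dP/dt = 0 with P > 0: 0.00375N* = 0.373, so N* = 99.5.
Substitute into dN/dt = 0: 0.226(1 - 99.5/207) = 0.00864P*.
The bracket is 0.519, giving P* = 0.117/0.00864 = 13.6.

N* ≈ 99.5, P* ≈ 13.6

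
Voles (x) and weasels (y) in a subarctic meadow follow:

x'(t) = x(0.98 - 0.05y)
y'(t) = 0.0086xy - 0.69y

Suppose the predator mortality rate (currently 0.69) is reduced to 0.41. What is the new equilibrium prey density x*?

x* ≈ 47.7

At the interior fixed point, setting dy/dt = 0 with y > 0 fixes x* = (predator death rate)/(xy coefficient) — independent of the other coefficients.
With the change, x* = 0.41/0.0086 = 47.7; it falls from 80.2.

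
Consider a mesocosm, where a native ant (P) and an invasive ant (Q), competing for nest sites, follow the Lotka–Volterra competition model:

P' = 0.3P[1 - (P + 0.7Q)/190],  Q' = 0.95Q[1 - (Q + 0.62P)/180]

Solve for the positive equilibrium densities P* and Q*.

Setting both brackets to zero gives the nullclines P + 0.7Q = 190 and 0.62P + Q = 180.
Substituting Q = 180 - 0.62P into the first: P(1 - 0.7·0.62) = 190 - 0.7·180.
So P* = 64/0.566 = 113, and then Q* = 180 - 0.62·113 = 110.

P* ≈ 113, Q* ≈ 110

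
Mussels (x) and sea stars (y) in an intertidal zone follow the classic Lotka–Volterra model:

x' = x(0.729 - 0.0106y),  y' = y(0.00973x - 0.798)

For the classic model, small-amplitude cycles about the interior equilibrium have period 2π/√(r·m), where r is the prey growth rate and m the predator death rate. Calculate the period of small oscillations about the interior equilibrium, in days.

Here r = 0.729 and m = 0.798, so r·m = 0.582.
ω = √0.582 = 0.763 per day, hence T = 2π/ω ≈ 8.24 days.

T ≈ 8.24 days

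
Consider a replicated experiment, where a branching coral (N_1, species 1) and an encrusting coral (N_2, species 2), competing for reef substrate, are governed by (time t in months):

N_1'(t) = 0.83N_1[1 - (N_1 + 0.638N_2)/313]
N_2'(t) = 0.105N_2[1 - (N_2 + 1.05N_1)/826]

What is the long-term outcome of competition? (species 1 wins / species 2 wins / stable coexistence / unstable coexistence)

species 2 excludes species 1

Compare the nullcline intercepts: K1/α12 = 313/0.638 = 491 < K2 = 826; K2/α21 = 826/1.05 = 787 > K1 = 313.
Since the inequalities point opposite ways, species 2 can invade but species 1 cannot.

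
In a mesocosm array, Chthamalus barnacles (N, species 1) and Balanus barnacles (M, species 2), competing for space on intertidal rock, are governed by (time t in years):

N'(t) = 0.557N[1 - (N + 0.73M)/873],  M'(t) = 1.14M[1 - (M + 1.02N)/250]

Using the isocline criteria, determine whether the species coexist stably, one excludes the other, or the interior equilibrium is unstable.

Compare the nullcline intercepts: K1/α12 = 873/0.73 = 1200 > K2 = 250; K2/α21 = 250/1.02 = 245 < K1 = 873.
Since the inequalities point opposite ways, species 1 can invade but species 2 cannot.

species 1 excludes species 2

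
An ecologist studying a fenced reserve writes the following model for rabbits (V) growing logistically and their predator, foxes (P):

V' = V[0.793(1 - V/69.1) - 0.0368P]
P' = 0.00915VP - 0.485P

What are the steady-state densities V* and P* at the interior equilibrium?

V* ≈ 53, P* ≈ 5.02

From dP/dt = 0 with P > 0: 0.00915V* = 0.485, so V* = 53.
Substitute into dV/dt = 0: 0.793(1 - 53/69.1) = 0.0368P*.
The bracket is 0.233, giving P* = 0.185/0.0368 = 5.02.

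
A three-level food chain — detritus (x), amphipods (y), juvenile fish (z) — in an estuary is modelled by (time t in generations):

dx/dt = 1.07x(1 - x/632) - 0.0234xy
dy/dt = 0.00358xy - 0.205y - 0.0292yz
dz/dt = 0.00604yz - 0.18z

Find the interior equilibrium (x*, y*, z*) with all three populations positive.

From dz/dt = 0: 0.00604y* = 0.18, so y* = 29.8.
From dx/dt = 0: 1.07(1 - x*/632) = 0.0234·29.8, giving x* = 632·(1 - 0.652) = 220.
From dy/dt = 0: 0.00358·220 - 0.205 = 0.0292z*, so z* = 0.583/0.0292 = 20.

x* ≈ 220, y* ≈ 29.8, z* ≈ 20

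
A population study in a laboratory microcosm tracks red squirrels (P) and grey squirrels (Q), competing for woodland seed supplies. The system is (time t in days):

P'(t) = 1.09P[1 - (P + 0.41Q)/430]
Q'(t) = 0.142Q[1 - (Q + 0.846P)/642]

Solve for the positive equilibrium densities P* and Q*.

Setting both brackets to zero gives the nullclines P + 0.41Q = 430 and 0.846P + Q = 642.
Substituting Q = 642 - 0.846P into the first: P(1 - 0.41·0.846) = 430 - 0.41·642.
So P* = 167/0.653 = 255, and then Q* = 642 - 0.846·255 = 426.

P* ≈ 255, Q* ≈ 426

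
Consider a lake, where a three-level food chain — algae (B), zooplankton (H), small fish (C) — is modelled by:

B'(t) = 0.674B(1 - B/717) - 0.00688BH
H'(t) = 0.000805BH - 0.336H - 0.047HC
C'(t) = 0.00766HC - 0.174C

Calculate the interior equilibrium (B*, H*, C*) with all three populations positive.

B* ≈ 551, H* ≈ 22.7, C* ≈ 2.28

From dC/dt = 0: 0.00766H* = 0.174, so H* = 22.7.
From dB/dt = 0: 0.674(1 - B*/717) = 0.00688·22.7, giving B* = 717·(1 - 0.232) = 551.
From dH/dt = 0: 0.000805·551 - 0.336 = 0.047C*, so C* = 0.107/0.047 = 2.28.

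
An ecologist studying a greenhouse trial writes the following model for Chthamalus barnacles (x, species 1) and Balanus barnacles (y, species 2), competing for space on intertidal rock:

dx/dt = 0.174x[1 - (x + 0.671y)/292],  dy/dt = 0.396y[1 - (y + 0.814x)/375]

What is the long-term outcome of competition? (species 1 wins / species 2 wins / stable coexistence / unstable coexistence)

Compare the nullcline intercepts: K1/α12 = 292/0.671 = 435 > K2 = 375; K2/α21 = 375/0.814 = 461 > K1 = 292.
Since both inequalities hold, each species can invade when rare, so the interior equilibrium is stable.

stable coexistence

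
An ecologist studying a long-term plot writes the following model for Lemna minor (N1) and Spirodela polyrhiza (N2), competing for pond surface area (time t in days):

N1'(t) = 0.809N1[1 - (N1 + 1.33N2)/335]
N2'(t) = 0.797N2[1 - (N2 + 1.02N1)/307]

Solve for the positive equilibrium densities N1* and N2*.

N1* ≈ 206, N2* ≈ 97.3

Setting both brackets to zero gives the nullclines N1 + 1.33N2 = 335 and 1.02N1 + N2 = 307.
Substituting N2 = 307 - 1.02N1 into the first: N1(1 - 1.33·1.02) = 335 - 1.33·307.
So N1* = -73.3/-0.357 = 206, and then N2* = 307 - 1.02·206 = 97.3.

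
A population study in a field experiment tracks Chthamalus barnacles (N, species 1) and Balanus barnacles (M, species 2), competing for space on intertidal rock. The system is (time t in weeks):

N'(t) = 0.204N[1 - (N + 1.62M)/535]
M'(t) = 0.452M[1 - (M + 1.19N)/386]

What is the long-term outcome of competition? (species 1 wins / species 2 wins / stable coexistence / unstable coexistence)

Compare the nullcline intercepts: K1/α12 = 535/1.62 = 330 < K2 = 386; K2/α21 = 386/1.19 = 324 < K1 = 535.
Since both are reversed, neither can invade when rare; the interior point is a saddle.

unstable coexistence (outcome depends on initial conditions)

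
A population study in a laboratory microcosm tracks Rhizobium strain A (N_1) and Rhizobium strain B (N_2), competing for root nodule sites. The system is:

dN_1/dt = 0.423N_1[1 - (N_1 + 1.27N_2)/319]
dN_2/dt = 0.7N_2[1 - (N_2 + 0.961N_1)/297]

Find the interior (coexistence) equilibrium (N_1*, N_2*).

N_1* ≈ 264, N_2* ≈ 43.4

Setting both brackets to zero gives the nullclines N_1 + 1.27N_2 = 319 and 0.961N_1 + N_2 = 297.
Substituting N_2 = 297 - 0.961N_1 into the first: N_1(1 - 1.27·0.961) = 319 - 1.27·297.
So N_1* = -58.2/-0.22 = 264, and then N_2* = 297 - 0.961·264 = 43.4.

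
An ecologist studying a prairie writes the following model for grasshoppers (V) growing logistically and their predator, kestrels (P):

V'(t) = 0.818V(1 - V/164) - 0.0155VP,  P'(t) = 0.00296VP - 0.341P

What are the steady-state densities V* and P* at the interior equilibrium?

From dP/dt = 0 with P > 0: 0.00296V* = 0.341, so V* = 115.
Substitute into dV/dt = 0: 0.818(1 - 115/164) = 0.0155P*.
The bracket is 0.298, giving P* = 0.243/0.0155 = 15.7.

V* ≈ 115, P* ≈ 15.7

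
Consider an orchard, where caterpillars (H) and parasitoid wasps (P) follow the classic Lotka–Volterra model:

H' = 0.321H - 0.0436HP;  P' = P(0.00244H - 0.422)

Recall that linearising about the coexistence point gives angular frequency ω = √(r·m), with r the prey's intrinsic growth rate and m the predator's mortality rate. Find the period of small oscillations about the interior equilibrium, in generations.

T ≈ 17.1 generations

Here r = 0.321 and m = 0.422, so r·m = 0.135.
ω = √0.135 = 0.368 per generation, hence T = 2π/ω ≈ 17.1 generations.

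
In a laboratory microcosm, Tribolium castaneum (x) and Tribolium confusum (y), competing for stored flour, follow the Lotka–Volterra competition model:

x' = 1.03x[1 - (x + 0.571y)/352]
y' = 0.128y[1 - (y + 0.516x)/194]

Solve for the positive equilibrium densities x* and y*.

x* ≈ 342, y* ≈ 17.5

Setting both brackets to zero gives the nullclines x + 0.571y = 352 and 0.516x + y = 194.
Substituting y = 194 - 0.516x into the first: x(1 - 0.571·0.516) = 352 - 0.571·194.
So x* = 241/0.705 = 342, and then y* = 194 - 0.516·342 = 17.5.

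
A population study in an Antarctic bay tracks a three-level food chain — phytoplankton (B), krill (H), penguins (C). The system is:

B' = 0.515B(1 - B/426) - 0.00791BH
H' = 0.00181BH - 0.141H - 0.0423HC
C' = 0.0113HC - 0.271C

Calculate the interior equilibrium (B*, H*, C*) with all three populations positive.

B* ≈ 269, H* ≈ 24, C* ≈ 8.18

From dC/dt = 0: 0.0113H* = 0.271, so H* = 24.
From dB/dt = 0: 0.515(1 - B*/426) = 0.00791·24, giving B* = 426·(1 - 0.368) = 269.
From dH/dt = 0: 0.00181·269 - 0.141 = 0.0423C*, so C* = 0.346/0.0423 = 8.18.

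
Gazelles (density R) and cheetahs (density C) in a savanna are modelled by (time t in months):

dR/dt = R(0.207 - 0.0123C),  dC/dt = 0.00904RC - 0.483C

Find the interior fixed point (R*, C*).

Set dC/dt = 0 with C > 0: 0.00904R - 0.483 = 0, so R* = 0.483/0.00904 = 53.4.
Set dR/dt = 0 with R > 0: 0.207 - 0.0123C = 0, so C* = 0.207/0.0123 = 16.8.

R* ≈ 53.4, C* ≈ 16.8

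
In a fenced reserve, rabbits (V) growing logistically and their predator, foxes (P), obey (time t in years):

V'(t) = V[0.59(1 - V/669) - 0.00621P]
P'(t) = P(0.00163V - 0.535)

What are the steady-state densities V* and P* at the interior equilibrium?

V* ≈ 328, P* ≈ 48.4

From dP/dt = 0 with P > 0: 0.00163V* = 0.535, so V* = 328.
Substitute into dV/dt = 0: 0.59(1 - 328/669) = 0.00621P*.
The bracket is 0.509, giving P* = 0.301/0.00621 = 48.4.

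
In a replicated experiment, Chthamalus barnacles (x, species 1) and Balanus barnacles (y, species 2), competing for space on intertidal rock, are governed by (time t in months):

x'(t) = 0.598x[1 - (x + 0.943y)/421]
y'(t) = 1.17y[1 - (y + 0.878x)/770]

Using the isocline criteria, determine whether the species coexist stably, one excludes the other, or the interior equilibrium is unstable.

Compare the nullcline intercepts: K1/α12 = 421/0.943 = 446 < K2 = 770; K2/α21 = 770/0.878 = 877 > K1 = 421.
Since the inequalities point opposite ways, species 2 can invade but species 1 cannot.

species 2 excludes species 1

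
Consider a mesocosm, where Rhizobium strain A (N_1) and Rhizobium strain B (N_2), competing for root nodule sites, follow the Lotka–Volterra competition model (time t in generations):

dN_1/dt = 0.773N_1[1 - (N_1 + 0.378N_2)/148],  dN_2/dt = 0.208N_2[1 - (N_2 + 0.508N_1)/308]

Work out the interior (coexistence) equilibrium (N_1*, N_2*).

Setting both brackets to zero gives the nullclines N_1 + 0.378N_2 = 148 and 0.508N_1 + N_2 = 308.
Substituting N_2 = 308 - 0.508N_1 into the first: N_1(1 - 0.378·0.508) = 148 - 0.378·308.
So N_1* = 31.6/0.808 = 39.1, and then N_2* = 308 - 0.508·39.1 = 288.

N_1* ≈ 39.1, N_2* ≈ 288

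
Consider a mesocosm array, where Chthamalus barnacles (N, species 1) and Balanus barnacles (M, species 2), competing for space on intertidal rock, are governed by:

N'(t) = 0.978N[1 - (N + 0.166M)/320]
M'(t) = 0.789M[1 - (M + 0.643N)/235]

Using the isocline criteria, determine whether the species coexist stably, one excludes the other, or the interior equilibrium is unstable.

Compare the nullcline intercepts: K1/α12 = 320/0.166 = 1930 > K2 = 235; K2/α21 = 235/0.643 = 365 > K1 = 320.
Since both inequalities hold, each species can invade when rare, so the interior equilibrium is stable.

stable coexistence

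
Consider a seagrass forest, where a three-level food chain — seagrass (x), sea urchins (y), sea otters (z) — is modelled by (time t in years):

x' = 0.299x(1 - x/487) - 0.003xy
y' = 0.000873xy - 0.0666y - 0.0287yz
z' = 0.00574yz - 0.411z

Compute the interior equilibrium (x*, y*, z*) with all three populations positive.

From dz/dt = 0: 0.00574y* = 0.411, so y* = 71.6.
From dx/dt = 0: 0.299(1 - x*/487) = 0.003·71.6, giving x* = 487·(1 - 0.718) = 137.
From dy/dt = 0: 0.000873·137 - 0.0666 = 0.0287z*, so z* = 0.0531/0.0287 = 1.85.

x* ≈ 137, y* ≈ 71.6, z* ≈ 1.85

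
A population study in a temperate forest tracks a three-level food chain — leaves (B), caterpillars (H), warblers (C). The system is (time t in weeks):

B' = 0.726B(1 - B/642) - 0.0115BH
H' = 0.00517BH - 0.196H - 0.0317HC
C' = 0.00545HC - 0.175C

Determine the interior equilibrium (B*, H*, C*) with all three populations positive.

From dC/dt = 0: 0.00545H* = 0.175, so H* = 32.1.
From dB/dt = 0: 0.726(1 - B*/642) = 0.0115·32.1, giving B* = 642·(1 - 0.509) = 315.
From dH/dt = 0: 0.00517·315 - 0.196 = 0.0317C*, so C* = 1.43/0.0317 = 45.3.

B* ≈ 315, H* ≈ 32.1, C* ≈ 45.3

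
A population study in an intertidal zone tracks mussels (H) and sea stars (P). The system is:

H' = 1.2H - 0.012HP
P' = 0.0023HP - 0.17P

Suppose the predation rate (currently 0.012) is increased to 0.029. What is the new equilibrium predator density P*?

At the interior fixed point, setting dH/dt = 0 with H > 0 fixes P* = (prey growth rate)/(HP coefficient) — independent of the other coefficients.
With the change, P* = 1.2/0.029 = 41.4; it falls from 100.

P* ≈ 41.4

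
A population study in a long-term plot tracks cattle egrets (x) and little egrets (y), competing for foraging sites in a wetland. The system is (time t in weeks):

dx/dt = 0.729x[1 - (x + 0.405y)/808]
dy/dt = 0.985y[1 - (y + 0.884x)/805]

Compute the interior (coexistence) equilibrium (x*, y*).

Setting both brackets to zero gives the nullclines x + 0.405y = 808 and 0.884x + y = 805.
Substituting y = 805 - 0.884x into the first: x(1 - 0.405·0.884) = 808 - 0.405·805.
So x* = 482/0.642 = 751, and then y* = 805 - 0.884·751 = 141.

x* ≈ 751, y* ≈ 141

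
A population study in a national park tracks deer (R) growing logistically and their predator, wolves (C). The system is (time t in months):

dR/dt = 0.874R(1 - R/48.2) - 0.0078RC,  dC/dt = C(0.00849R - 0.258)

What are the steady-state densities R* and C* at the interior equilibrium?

From dC/dt = 0 with C > 0: 0.00849R* = 0.258, so R* = 30.4.
Substitute into dR/dt = 0: 0.874(1 - 30.4/48.2) = 0.0078C*.
The bracket is 0.37, giving C* = 0.323/0.0078 = 41.4.

R* ≈ 30.4, C* ≈ 41.4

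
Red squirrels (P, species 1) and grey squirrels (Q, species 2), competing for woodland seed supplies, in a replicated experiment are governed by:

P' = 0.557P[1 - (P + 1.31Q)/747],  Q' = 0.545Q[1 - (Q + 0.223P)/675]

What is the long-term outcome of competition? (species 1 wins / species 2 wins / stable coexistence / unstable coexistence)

species 2 excludes species 1

Compare the nullcline intercepts: K1/α12 = 747/1.31 = 570 < K2 = 675; K2/α21 = 675/0.223 = 3030 > K1 = 747.
Since the inequalities point opposite ways, species 2 can invade but species 1 cannot.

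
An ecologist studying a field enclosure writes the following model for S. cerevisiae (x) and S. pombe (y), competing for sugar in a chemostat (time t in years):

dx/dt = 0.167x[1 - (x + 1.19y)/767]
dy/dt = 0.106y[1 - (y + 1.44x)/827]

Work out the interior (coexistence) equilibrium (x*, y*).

x* ≈ 304, y* ≈ 389

Setting both brackets to zero gives the nullclines x + 1.19y = 767 and 1.44x + y = 827.
Substituting y = 827 - 1.44x into the first: x(1 - 1.19·1.44) = 767 - 1.19·827.
So x* = -217/-0.714 = 304, and then y* = 827 - 1.44·304 = 389.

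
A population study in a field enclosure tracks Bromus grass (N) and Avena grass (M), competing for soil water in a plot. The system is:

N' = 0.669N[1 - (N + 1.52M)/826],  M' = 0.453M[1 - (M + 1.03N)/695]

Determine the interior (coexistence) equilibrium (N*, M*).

Setting both brackets to zero gives the nullclines N + 1.52M = 826 and 1.03N + M = 695.
Substituting M = 695 - 1.03N into the first: N(1 - 1.52·1.03) = 826 - 1.52·695.
So N* = -230/-0.566 = 407, and then M* = 695 - 1.03·407 = 275.

N* ≈ 407, M* ≈ 275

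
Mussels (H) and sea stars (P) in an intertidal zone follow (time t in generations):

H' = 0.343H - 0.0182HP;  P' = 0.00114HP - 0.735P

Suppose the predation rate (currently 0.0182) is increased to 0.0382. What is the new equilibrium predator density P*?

At the interior fixed point, setting dH/dt = 0 with H > 0 fixes P* = (prey growth rate)/(HP coefficient) — independent of the other coefficients.
With the change, P* = 0.343/0.0382 = 8.98; it falls from 18.8.

P* ≈ 8.98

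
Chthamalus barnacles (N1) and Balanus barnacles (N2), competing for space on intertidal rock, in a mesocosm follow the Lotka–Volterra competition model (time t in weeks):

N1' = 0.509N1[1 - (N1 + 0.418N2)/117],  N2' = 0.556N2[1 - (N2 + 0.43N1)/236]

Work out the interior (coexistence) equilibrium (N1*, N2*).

Setting both brackets to zero gives the nullclines N1 + 0.418N2 = 117 and 0.43N1 + N2 = 236.
Substituting N2 = 236 - 0.43N1 into the first: N1(1 - 0.418·0.43) = 117 - 0.418·236.
So N1* = 18.4/0.82 = 22.4, and then N2* = 236 - 0.43·22.4 = 226.

N1* ≈ 22.4, N2* ≈ 226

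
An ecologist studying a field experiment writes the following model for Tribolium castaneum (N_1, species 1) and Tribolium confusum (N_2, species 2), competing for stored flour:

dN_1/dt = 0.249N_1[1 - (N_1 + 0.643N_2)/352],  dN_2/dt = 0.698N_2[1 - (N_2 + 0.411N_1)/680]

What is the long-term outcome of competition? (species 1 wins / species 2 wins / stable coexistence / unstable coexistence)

species 2 excludes species 1

Compare the nullcline intercepts: K1/α12 = 352/0.643 = 547 < K2 = 680; K2/α21 = 680/0.411 = 1650 > K1 = 352.
Since the inequalities point opposite ways, species 2 can invade but species 1 cannot.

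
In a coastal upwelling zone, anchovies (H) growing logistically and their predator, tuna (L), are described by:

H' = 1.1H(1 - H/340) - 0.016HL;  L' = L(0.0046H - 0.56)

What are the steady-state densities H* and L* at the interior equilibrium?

From dL/dt = 0 with L > 0: 0.0046H* = 0.56, so H* = 122.
Substitute into dH/dt = 0: 1.1(1 - 122/340) = 0.016L*.
The bracket is 0.642, giving L* = 0.706/0.016 = 44.1.

H* ≈ 122, L* ≈ 44.1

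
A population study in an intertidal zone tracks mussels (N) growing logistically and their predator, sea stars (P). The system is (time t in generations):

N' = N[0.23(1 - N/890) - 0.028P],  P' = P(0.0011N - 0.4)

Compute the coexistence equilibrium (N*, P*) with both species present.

From dP/dt = 0 with P > 0: 0.0011N* = 0.4, so N* = 364.
Substitute into dN/dt = 0: 0.23(1 - 364/890) = 0.028P*.
The bracket is 0.591, giving P* = 0.136/0.028 = 4.86.

N* ≈ 364, P* ≈ 4.86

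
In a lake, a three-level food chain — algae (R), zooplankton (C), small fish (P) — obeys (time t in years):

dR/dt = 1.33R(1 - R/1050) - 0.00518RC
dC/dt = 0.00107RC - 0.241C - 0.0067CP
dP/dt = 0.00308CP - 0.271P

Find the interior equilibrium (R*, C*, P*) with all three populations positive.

R* ≈ 690, C* ≈ 88, P* ≈ 74.3

From dP/dt = 0: 0.00308C* = 0.271, so C* = 88.
From dR/dt = 0: 1.33(1 - R*/1050) = 0.00518·88, giving R* = 1050·(1 - 0.343) = 690.
From dC/dt = 0: 0.00107·690 - 0.241 = 0.0067P*, so P* = 0.497/0.0067 = 74.3.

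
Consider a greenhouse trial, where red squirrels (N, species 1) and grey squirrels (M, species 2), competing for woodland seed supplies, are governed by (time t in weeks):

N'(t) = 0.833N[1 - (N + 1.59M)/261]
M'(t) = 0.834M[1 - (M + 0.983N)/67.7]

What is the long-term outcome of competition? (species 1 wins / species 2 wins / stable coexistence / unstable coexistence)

Compare the nullcline intercepts: K1/α12 = 261/1.59 = 164 > K2 = 67.7; K2/α21 = 67.7/0.983 = 68.9 < K1 = 261.
Since the inequalities point opposite ways, species 1 can invade but species 2 cannot.

species 1 excludes species 2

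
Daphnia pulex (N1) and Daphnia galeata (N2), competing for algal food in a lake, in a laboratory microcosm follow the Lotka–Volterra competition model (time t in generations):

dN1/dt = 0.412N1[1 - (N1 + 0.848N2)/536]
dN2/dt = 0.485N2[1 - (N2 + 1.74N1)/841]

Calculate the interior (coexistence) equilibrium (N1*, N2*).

N1* ≈ 373, N2* ≈ 193

Setting both brackets to zero gives the nullclines N1 + 0.848N2 = 536 and 1.74N1 + N2 = 841.
Substituting N2 = 841 - 1.74N1 into the first: N1(1 - 0.848·1.74) = 536 - 0.848·841.
So N1* = -177/-0.476 = 373, and then N2* = 841 - 1.74·373 = 193.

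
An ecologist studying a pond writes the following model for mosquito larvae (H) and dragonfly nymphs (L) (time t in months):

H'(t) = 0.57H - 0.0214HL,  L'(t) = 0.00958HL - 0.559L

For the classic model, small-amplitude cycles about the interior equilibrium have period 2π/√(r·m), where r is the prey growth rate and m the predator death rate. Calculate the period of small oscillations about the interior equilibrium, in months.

T ≈ 11.1 months

Here r = 0.57 and m = 0.559, so r·m = 0.319.
ω = √0.319 = 0.564 per month, hence T = 2π/ω ≈ 11.1 months.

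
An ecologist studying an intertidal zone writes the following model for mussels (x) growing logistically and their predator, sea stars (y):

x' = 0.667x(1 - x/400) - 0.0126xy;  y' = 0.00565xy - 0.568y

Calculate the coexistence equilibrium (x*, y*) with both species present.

x* ≈ 101, y* ≈ 39.6

From dy/dt = 0 with y > 0: 0.00565x* = 0.568, so x* = 101.
Substitute into dx/dt = 0: 0.667(1 - 101/400) = 0.0126y*.
The bracket is 0.749, giving y* = 0.499/0.0126 = 39.6.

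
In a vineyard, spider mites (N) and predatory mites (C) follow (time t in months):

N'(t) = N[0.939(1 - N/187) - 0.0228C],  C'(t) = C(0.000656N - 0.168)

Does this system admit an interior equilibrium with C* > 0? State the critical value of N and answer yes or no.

Threshold N = 256; K < 256, so no, the predator goes extinct.

The predator equation gives dC/dt > 0 only when N > 0.168/0.000656 = 256.
Without the predator, N → K = 187. Since 187 < 256, the predator cannot invade.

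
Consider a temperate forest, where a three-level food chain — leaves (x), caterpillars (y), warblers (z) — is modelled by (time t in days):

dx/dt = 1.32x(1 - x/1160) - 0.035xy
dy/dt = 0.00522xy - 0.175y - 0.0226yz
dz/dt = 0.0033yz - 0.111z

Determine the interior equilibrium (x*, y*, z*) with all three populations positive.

From dz/dt = 0: 0.0033y* = 0.111, so y* = 33.6.
From dx/dt = 0: 1.32(1 - x*/1160) = 0.035·33.6, giving x* = 1160·(1 - 0.892) = 125.
From dy/dt = 0: 0.00522·125 - 0.175 = 0.0226z*, so z* = 0.48/0.0226 = 21.2.

x* ≈ 125, y* ≈ 33.6, z* ≈ 21.2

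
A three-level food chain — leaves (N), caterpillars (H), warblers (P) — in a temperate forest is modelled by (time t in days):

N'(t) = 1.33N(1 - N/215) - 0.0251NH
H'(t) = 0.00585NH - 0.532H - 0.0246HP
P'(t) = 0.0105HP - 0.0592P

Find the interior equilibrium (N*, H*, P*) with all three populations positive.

N* ≈ 192, H* ≈ 5.64, P* ≈ 24.1

From dP/dt = 0: 0.0105H* = 0.0592, so H* = 5.64.
From dN/dt = 0: 1.33(1 - N*/215) = 0.0251·5.64, giving N* = 215·(1 - 0.106) = 192.
From dH/dt = 0: 0.00585·192 - 0.532 = 0.0246P*, so P* = 0.592/0.0246 = 24.1.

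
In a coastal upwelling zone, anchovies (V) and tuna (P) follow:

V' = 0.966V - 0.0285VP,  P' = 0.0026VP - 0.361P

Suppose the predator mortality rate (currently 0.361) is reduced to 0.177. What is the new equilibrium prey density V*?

V* ≈ 68.1

At the interior fixed point, setting dP/dt = 0 with P > 0 fixes V* = (predator death rate)/(VP coefficient) — independent of the other coefficients.
With the change, V* = 0.177/0.0026 = 68.1; it falls from 139.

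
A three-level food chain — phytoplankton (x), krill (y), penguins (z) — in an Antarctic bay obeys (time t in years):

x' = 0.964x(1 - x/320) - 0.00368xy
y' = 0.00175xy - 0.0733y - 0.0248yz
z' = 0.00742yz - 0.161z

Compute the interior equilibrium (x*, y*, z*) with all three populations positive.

x* ≈ 293, y* ≈ 21.7, z* ≈ 17.8

From dz/dt = 0: 0.00742y* = 0.161, so y* = 21.7.
From dx/dt = 0: 0.964(1 - x*/320) = 0.00368·21.7, giving x* = 320·(1 - 0.0828) = 293.
From dy/dt = 0: 0.00175·293 - 0.0733 = 0.0248z*, so z* = 0.44/0.0248 = 17.8.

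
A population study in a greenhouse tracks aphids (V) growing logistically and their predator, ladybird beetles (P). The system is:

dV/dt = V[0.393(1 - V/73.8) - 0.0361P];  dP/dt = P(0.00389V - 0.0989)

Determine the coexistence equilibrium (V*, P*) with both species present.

From dP/dt = 0 with P > 0: 0.00389V* = 0.0989, so V* = 25.4.
Substitute into dV/dt = 0: 0.393(1 - 25.4/73.8) = 0.0361P*.
The bracket is 0.655, giving P* = 0.258/0.0361 = 7.14.

V* ≈ 25.4, P* ≈ 7.14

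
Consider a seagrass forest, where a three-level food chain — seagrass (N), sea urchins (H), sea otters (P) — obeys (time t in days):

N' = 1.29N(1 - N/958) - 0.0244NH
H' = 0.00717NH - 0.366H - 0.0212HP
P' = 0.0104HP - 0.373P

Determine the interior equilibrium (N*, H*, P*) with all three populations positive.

From dP/dt = 0: 0.0104H* = 0.373, so H* = 35.9.
From dN/dt = 0: 1.29(1 - N*/958) = 0.0244·35.9, giving N* = 958·(1 - 0.678) = 308.
From dH/dt = 0: 0.00717·308 - 0.366 = 0.0212P*, so P* = 1.84/0.0212 = 86.9.

N* ≈ 308, H* ≈ 35.9, P* ≈ 86.9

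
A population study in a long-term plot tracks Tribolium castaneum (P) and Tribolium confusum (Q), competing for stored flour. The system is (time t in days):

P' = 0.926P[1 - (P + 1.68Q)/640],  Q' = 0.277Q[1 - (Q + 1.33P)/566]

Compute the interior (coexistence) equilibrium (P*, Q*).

Setting both brackets to zero gives the nullclines P + 1.68Q = 640 and 1.33P + Q = 566.
Substituting Q = 566 - 1.33P into the first: P(1 - 1.68·1.33) = 640 - 1.68·566.
So P* = -311/-1.23 = 252, and then Q* = 566 - 1.33·252 = 231.

P* ≈ 252, Q* ≈ 231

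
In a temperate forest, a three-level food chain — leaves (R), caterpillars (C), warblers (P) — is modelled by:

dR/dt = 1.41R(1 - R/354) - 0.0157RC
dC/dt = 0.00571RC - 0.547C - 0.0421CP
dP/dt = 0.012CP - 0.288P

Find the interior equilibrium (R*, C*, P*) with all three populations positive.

From dP/dt = 0: 0.012C* = 0.288, so C* = 24.
From dR/dt = 0: 1.41(1 - R*/354) = 0.0157·24, giving R* = 354·(1 - 0.267) = 259.
From dC/dt = 0: 0.00571·259 - 0.547 = 0.0421P*, so P* = 0.934/0.0421 = 22.2.

R* ≈ 259, C* ≈ 24, P* ≈ 22.2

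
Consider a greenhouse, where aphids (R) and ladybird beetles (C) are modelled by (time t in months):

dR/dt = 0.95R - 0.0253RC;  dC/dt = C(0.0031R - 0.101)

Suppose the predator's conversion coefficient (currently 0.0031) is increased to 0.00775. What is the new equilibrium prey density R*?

At the interior fixed point, setting dC/dt = 0 with C > 0 fixes R* = (predator death rate)/(RC coefficient) — independent of the other coefficients.
With the change, R* = 0.101/0.00775 = 13; it falls from 32.6.

R* ≈ 13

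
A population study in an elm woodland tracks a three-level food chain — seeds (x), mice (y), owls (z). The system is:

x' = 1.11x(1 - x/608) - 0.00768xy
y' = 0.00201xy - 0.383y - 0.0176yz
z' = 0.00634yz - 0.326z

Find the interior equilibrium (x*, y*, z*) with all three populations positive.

x* ≈ 392, y* ≈ 51.4, z* ≈ 23

From dz/dt = 0: 0.00634y* = 0.326, so y* = 51.4.
From dx/dt = 0: 1.11(1 - x*/608) = 0.00768·51.4, giving x* = 608·(1 - 0.356) = 392.
From dy/dt = 0: 0.00201·392 - 0.383 = 0.0176z*, so z* = 0.404/0.0176 = 23.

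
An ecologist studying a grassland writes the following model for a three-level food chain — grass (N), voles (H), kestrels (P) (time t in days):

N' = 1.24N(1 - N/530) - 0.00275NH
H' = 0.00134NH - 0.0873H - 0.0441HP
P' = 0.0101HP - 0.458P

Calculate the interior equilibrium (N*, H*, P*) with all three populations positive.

N* ≈ 477, H* ≈ 45.3, P* ≈ 12.5

From dP/dt = 0: 0.0101H* = 0.458, so H* = 45.3.
From dN/dt = 0: 1.24(1 - N*/530) = 0.00275·45.3, giving N* = 530·(1 - 0.101) = 477.
From dH/dt = 0: 0.00134·477 - 0.0873 = 0.0441P*, so P* = 0.551/0.0441 = 12.5.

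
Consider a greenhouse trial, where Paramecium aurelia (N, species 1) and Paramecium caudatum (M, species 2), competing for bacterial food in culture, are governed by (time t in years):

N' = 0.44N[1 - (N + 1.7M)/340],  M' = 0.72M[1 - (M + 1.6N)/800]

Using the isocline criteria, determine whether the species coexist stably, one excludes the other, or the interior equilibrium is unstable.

Compare the nullcline intercepts: K1/α12 = 340/1.7 = 200 < K2 = 800; K2/α21 = 800/1.6 = 500 > K1 = 340.
Since the inequalities point opposite ways, species 2 can invade but species 1 cannot.

species 2 excludes species 1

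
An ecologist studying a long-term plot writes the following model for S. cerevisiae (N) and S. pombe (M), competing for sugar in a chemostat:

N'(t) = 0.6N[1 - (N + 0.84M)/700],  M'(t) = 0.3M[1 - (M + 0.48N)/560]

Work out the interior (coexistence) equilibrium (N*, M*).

Setting both brackets to zero gives the nullclines N + 0.84M = 700 and 0.48N + M = 560.
Substituting M = 560 - 0.48N into the first: N(1 - 0.84·0.48) = 700 - 0.84·560.
So N* = 230/0.597 = 385, and then M* = 560 - 0.48·385 = 375.

N* ≈ 385, M* ≈ 375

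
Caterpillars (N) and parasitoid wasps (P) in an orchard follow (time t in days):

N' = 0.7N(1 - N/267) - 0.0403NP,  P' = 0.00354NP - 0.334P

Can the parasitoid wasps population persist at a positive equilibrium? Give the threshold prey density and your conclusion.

Threshold N = 94.4; K > 94.4, so yes, the predator persists.

The predator equation gives dP/dt > 0 only when N > 0.334/0.00354 = 94.4.
Without the predator, N → K = 267. Since 267 > 94.4, the predator can invade and persist.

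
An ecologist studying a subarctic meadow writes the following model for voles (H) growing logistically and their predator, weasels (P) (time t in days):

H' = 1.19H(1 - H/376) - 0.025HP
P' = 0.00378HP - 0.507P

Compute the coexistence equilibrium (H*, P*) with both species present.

H* ≈ 134, P* ≈ 30.6

From dP/dt = 0 with P > 0: 0.00378H* = 0.507, so H* = 134.
Substitute into dH/dt = 0: 1.19(1 - 134/376) = 0.025P*.
The bracket is 0.643, giving P* = 0.766/0.025 = 30.6.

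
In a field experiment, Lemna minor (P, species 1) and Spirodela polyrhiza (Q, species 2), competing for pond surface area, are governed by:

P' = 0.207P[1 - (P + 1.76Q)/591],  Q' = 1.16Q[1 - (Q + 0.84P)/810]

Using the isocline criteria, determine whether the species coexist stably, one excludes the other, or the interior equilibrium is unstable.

Compare the nullcline intercepts: K1/α12 = 591/1.76 = 336 < K2 = 810; K2/α21 = 810/0.84 = 964 > K1 = 591.
Since the inequalities point opposite ways, species 2 can invade but species 1 cannot.

species 2 excludes species 1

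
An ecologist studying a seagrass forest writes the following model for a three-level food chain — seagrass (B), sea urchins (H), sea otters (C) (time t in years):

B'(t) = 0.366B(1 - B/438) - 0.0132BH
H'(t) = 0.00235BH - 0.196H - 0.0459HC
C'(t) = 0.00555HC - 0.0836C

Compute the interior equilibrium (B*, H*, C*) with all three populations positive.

B* ≈ 200, H* ≈ 15.1, C* ≈ 5.97

From dC/dt = 0: 0.00555H* = 0.0836, so H* = 15.1.
From dB/dt = 0: 0.366(1 - B*/438) = 0.0132·15.1, giving B* = 438·(1 - 0.543) = 200.
From dH/dt = 0: 0.00235·200 - 0.196 = 0.0459C*, so C* = 0.274/0.0459 = 5.97.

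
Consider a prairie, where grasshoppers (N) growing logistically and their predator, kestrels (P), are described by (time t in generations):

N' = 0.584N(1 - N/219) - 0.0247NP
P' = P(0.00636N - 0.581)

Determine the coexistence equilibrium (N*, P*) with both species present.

N* ≈ 91.4, P* ≈ 13.8

From dP/dt = 0 with P > 0: 0.00636N* = 0.581, so N* = 91.4.
Substitute into dN/dt = 0: 0.584(1 - 91.4/219) = 0.0247P*.
The bracket is 0.583, giving P* = 0.34/0.0247 = 13.8.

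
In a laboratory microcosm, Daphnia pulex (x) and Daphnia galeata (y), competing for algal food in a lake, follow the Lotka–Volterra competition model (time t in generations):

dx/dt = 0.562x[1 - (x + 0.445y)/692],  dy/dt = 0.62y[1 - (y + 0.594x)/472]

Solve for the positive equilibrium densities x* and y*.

Setting both brackets to zero gives the nullclines x + 0.445y = 692 and 0.594x + y = 472.
Substituting y = 472 - 0.594x into the first: x(1 - 0.445·0.594) = 692 - 0.445·472.
So x* = 482/0.736 = 655, and then y* = 472 - 0.594·655 = 82.9.

x* ≈ 655, y* ≈ 82.9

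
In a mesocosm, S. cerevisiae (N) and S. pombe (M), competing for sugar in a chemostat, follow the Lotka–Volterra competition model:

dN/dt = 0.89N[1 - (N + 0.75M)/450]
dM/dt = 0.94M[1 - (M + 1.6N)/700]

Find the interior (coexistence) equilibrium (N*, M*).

N* ≈ 375, M* ≈ 100

Setting both brackets to zero gives the nullclines N + 0.75M = 450 and 1.6N + M = 700.
Substituting M = 700 - 1.6N into the first: N(1 - 0.75·1.6) = 450 - 0.75·700.
So N* = -75/-0.2 = 375, and then M* = 700 - 1.6·375 = 100.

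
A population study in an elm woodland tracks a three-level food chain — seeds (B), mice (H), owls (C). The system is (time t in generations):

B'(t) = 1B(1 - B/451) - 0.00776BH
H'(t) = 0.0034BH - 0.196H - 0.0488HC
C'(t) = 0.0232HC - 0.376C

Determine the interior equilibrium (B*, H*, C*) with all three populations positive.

From dC/dt = 0: 0.0232H* = 0.376, so H* = 16.2.
From dB/dt = 0: 1(1 - B*/451) = 0.00776·16.2, giving B* = 451·(1 - 0.126) = 394.
From dH/dt = 0: 0.0034·394 - 0.196 = 0.0488C*, so C* = 1.14/0.0488 = 23.5.

B* ≈ 394, H* ≈ 16.2, C* ≈ 23.5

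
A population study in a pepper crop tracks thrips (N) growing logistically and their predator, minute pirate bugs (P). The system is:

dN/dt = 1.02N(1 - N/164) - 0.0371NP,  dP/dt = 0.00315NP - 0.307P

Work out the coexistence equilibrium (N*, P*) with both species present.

N* ≈ 97.5, P* ≈ 11.2

From dP/dt = 0 with P > 0: 0.00315N* = 0.307, so N* = 97.5.
Substitute into dN/dt = 0: 1.02(1 - 97.5/164) = 0.0371P*.
The bracket is 0.406, giving P* = 0.414/0.0371 = 11.2.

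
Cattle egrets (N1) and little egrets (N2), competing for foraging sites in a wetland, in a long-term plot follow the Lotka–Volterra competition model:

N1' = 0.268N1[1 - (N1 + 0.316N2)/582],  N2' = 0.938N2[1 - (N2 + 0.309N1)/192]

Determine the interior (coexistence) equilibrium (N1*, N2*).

Setting both brackets to zero gives the nullclines N1 + 0.316N2 = 582 and 0.309N1 + N2 = 192.
Substituting N2 = 192 - 0.309N1 into the first: N1(1 - 0.316·0.309) = 582 - 0.316·192.
So N1* = 521/0.902 = 578, and then N2* = 192 - 0.309·578 = 13.5.

N1* ≈ 578, N2* ≈ 13.5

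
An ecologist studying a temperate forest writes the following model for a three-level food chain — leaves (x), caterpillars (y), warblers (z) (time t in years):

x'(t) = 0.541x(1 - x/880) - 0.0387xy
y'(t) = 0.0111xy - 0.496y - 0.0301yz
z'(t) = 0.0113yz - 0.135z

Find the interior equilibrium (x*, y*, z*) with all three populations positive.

From dz/dt = 0: 0.0113y* = 0.135, so y* = 11.9.
From dx/dt = 0: 0.541(1 - x*/880) = 0.0387·11.9, giving x* = 880·(1 - 0.855) = 128.
From dy/dt = 0: 0.0111·128 - 0.496 = 0.0301z*, so z* = 0.924/0.0301 = 30.7.

x* ≈ 128, y* ≈ 11.9, z* ≈ 30.7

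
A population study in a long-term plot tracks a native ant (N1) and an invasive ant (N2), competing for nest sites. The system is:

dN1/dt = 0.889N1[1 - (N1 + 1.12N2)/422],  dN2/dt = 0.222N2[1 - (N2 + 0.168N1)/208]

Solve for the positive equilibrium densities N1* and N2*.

N1* ≈ 233, N2* ≈ 169

Setting both brackets to zero gives the nullclines N1 + 1.12N2 = 422 and 0.168N1 + N2 = 208.
Substituting N2 = 208 - 0.168N1 into the first: N1(1 - 1.12·0.168) = 422 - 1.12·208.
So N1* = 189/0.812 = 233, and then N2* = 208 - 0.168·233 = 169.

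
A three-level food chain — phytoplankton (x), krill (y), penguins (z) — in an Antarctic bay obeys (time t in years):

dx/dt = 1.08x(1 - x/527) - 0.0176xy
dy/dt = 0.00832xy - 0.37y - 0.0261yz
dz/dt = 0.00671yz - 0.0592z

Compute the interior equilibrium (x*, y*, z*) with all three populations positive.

From dz/dt = 0: 0.00671y* = 0.0592, so y* = 8.82.
From dx/dt = 0: 1.08(1 - x*/527) = 0.0176·8.82, giving x* = 527·(1 - 0.144) = 451.
From dy/dt = 0: 0.00832·451 - 0.37 = 0.0261z*, so z* = 3.38/0.0261 = 130.

x* ≈ 451, y* ≈ 8.82, z* ≈ 130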